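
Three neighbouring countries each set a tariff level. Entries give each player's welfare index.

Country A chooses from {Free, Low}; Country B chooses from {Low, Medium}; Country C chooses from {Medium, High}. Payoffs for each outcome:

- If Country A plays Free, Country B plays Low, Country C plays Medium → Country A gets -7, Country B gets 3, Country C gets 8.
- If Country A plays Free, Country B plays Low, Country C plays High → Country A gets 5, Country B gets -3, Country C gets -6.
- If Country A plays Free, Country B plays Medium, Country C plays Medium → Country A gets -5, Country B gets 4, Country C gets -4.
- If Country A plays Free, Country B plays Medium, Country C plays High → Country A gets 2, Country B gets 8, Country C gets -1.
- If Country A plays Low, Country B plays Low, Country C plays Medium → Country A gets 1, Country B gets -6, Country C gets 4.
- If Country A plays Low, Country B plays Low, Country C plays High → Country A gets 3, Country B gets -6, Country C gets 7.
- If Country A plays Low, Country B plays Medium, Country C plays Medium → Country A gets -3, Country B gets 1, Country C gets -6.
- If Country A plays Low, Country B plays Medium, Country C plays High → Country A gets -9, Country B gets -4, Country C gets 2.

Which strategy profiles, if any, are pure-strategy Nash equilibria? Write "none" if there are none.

(Free, Low, Medium): Country A can switch to Low (-7 → 1). Not NE.
(Free, Low, High): Country B can switch to Medium (-3 → 8). Not NE.
(Free, Medium, Medium): Country A can switch to Low (-5 → -3). Not NE.
(Free, Medium, High): Country A gets 2, best alternative -9; Country B gets 8, best alternative -3; Country C gets -1, best alternative -4. No profitable deviation — NE.
(Low, Low, Medium): Country B can switch to Medium (-6 → 1). Not NE.
(Low, Low, High): Country A can switch to Free (3 → 5). Not NE.
(Low, Medium, Medium): Country C can switch to High (-6 → 2). Not NE.
(The remaining 1 profile has a profitable deviation by the same check.)

Pure NE: (Free, Medium, High)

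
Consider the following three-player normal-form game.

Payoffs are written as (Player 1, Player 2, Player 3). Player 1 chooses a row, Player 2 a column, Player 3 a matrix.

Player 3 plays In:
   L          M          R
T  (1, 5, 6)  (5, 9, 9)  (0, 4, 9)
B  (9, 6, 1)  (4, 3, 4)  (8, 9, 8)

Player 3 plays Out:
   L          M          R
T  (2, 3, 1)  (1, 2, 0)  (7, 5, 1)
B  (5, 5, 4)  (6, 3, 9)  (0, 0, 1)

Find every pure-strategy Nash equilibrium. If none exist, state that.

The pure Nash equilibria are (T, M, In), (B, L, Out), (B, R, In).

For each player, find the best response to each opponent profile; mutual best responses are the pure NE.
Player 1 against (L, In): payoffs 1, 9 → best response B.
Player 1 against (L, Out): payoffs 2, 5 → best response B.
Player 1 against (M, In): payoffs 5, 4 → best response T.
Player 1 against (M, Out): payoffs 1, 6 → best response B.
Player 1 against (R, In): payoffs 0, 8 → best response B.
Player 1 against (R, Out): payoffs 7, 0 → best response T.
Player 2 against (T, In): payoffs 5, 9, 4 → best response M.
Player 2 against (T, Out): payoffs 3, 2, 5 → best response R.
Player 2 against (B, In): payoffs 6, 3, 9 → best response R.
Player 2 against (B, Out): payoffs 5, 3, 0 → best response L.
Player 3 against (T, L): payoffs 6, 1 → best response In.
Player 3 against (T, M): payoffs 9, 0 → best response In.
Player 3 against (T, R): payoffs 9, 1 → best response In.
Player 3 against (B, L): payoffs 1, 4 → best response Out.
Player 3 against (B, M): payoffs 4, 9 → best response Out.
Player 3 against (B, R): payoffs 8, 1 → best response In.
Mutual best responses: (T, M, In); (B, L, Out); (B, R, In).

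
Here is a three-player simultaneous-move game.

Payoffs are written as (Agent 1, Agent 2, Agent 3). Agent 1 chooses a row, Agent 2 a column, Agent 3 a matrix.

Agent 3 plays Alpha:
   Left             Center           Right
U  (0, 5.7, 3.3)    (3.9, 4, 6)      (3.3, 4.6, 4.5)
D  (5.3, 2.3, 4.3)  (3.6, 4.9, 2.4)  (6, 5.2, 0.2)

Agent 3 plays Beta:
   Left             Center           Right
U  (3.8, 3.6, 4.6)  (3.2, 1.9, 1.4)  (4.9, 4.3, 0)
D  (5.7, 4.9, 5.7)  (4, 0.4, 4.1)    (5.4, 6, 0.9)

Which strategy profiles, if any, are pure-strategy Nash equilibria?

(U, Left, Alpha): Agent 1 can switch to D (0 → 5.3). Not NE.
(U, Left, Beta): Agent 1 can switch to D (3.8 → 5.7). Not NE.
(U, Center, Alpha): Agent 2 can switch to Left (4 → 5.7). Not NE.
(U, Center, Beta): Agent 1 can switch to D (3.2 → 4). Not NE.
(U, Right, Alpha): Agent 1 can switch to D (3.3 → 6). Not NE.
(U, Right, Beta): Agent 1 can switch to D (4.9 → 5.4). Not NE.
(D, Right, Beta): Agent 1 gets 5.4, best alternative 4.9; Agent 2 gets 6, best alternative 4.9; Agent 3 gets 0.9, best alternative 0.2. No profitable deviation — NE.
(The remaining 5 profiles each have a profitable deviation by the same check.)

Pure NE: (D, Right, Beta)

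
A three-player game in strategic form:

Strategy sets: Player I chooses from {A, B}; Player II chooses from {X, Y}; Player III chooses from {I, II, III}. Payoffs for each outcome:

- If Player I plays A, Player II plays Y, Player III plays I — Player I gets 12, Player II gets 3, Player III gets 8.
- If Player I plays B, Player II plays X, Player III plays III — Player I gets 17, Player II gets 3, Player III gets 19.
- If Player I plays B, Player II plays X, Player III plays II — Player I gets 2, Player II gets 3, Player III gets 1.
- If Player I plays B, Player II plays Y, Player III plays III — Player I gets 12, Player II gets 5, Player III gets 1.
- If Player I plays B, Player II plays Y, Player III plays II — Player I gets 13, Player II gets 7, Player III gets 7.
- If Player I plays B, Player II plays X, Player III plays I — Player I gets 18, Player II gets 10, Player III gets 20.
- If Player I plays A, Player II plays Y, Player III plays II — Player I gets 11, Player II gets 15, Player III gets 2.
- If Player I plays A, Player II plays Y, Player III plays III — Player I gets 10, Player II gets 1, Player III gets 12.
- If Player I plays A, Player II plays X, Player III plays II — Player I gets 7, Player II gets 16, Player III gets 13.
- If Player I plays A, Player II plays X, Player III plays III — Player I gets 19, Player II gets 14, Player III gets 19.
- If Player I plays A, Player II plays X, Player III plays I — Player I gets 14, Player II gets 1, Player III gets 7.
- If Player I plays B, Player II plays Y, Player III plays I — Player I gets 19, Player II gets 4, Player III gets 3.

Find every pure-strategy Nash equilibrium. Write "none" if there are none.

Mark each player's best response to every combination of opponents' strategies; a profile where every player is best-responding is a pure Nash equilibrium.
Player I against (X, I): payoffs 14, 18 → best response B.
Player I against (X, II): payoffs 7, 2 → best response A.
Player I against (X, III): payoffs 19, 17 → best response A.
Player I against (Y, I): payoffs 12, 19 → best response B.
Player I against (Y, II): payoffs 11, 13 → best response B.
Player I against (Y, III): payoffs 10, 12 → best response B.
Player II against (A, I): payoffs 1, 3 → best response Y.
Player II against (A, II): payoffs 16, 15 → best response X.
Player II against (A, III): payoffs 14, 1 → best response X.
Player II against (B, I): payoffs 10, 4 → best response X.
Player II against (B, II): payoffs 3, 7 → best response Y.
Player II against (B, III): payoffs 3, 5 → best response Y.
Player III against (A, X): payoffs 7, 13, 19 → best response III.
Player III against (A, Y): payoffs 8, 2, 12 → best response III.
Player III against (B, X): payoffs 20, 1, 19 → best response I.
Player III against (B, Y): payoffs 3, 7, 1 → best response II.
Mutual best responses: (A, X, III); (B, X, I); (B, Y, II).

Pure-strategy Nash equilibria: (A, X, III), (B, X, I), (B, Y, II)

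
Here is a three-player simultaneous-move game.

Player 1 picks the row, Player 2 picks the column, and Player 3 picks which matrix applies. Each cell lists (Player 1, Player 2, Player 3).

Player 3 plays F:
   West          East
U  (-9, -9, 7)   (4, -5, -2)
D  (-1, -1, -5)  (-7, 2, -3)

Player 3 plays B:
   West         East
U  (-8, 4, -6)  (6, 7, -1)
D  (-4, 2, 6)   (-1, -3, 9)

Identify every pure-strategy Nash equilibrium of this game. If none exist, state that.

Pure-strategy Nash equilibria: (U, East, B); (D, West, B)

Check each profile: it is a Nash equilibrium iff no player can strictly gain by switching unilaterally.
(U, West, F): Player 1 can switch to D (-9 → -1). Not NE.
(U, West, B): Player 1 can switch to D (-8 → -4). Not NE.
(U, East, F): Player 3 can switch to B (-2 → -1). Not NE.
(U, East, B): Player 1 gets 6, best alternative -1; Player 2 gets 7, best alternative 4; Player 3 gets -1, best alternative -2. No profitable deviation — NE.
(D, West, F): Player 2 can switch to East (-1 → 2). Not NE.
(D, West, B): Player 1 gets -4, best alternative -8; Player 2 gets 2, best alternative -3; Player 3 gets 6, best alternative -5. No profitable deviation — NE.
(D, East, F): Player 1 can switch to U (-7 → 4). Not NE.
(D, East, B): Player 1 can switch to U (-1 → 6). Not NE.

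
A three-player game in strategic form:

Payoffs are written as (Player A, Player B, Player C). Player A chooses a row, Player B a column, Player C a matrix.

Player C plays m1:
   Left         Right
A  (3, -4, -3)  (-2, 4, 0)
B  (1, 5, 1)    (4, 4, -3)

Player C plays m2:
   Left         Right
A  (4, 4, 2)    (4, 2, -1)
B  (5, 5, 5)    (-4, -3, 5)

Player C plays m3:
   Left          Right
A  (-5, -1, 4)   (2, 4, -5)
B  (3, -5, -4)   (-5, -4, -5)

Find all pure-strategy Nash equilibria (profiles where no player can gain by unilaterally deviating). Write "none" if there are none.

(B, Left, m2)

Player A against (Left, m1): payoffs 3, 1 → best response A.
Player A against (Left, m2): payoffs 4, 5 → best response B.
Player A against (Left, m3): payoffs -5, 3 → best response B.
Player A against (Right, m1): payoffs -2, 4 → best response B.
Player A against (Right, m2): payoffs 4, -4 → best response A.
Player A against (Right, m3): payoffs 2, -5 → best response A.
Player B against (A, m1): payoffs -4, 4 → best response Right.
Player B against (A, m2): payoffs 4, 2 → best response Left.
Player B against (A, m3): payoffs -1, 4 → best response Right.
Player B against (B, m1): payoffs 5, 4 → best response Left.
Player B against (B, m2): payoffs 5, -3 → best response Left.
Player B against (B, m3): payoffs -5, -4 → best response Right.
Player C against (A, Left): payoffs -3, 2, 4 → best response m3.
Player C against (A, Right): payoffs 0, -1, -5 → best response m1.
Player C against (B, Left): payoffs 1, 5, -4 → best response m2.
Player C against (B, Right): payoffs -3, 5, -5 → best response m2.
Mutual best responses: (B, Left, m2).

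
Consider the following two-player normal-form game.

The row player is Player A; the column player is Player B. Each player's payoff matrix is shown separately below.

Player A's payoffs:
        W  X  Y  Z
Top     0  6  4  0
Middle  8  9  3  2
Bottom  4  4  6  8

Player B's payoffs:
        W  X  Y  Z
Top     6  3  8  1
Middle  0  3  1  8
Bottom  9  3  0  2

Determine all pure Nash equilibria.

Player A against W: payoffs 0, 8, 4 → best response Middle.
Player A against X: payoffs 6, 9, 4 → best response Middle.
Player A against Y: payoffs 4, 3, 6 → best response Bottom.
Player A against Z: payoffs 0, 2, 8 → best response Bottom.
Player B against Top: payoffs 6, 3, 8, 1 → best response Y.
Player B against Middle: payoffs 0, 3, 1, 8 → best response Z.
Player B against Bottom: payoffs 9, 3, 0, 2 → best response W.
No profile is a mutual best response for all players.

none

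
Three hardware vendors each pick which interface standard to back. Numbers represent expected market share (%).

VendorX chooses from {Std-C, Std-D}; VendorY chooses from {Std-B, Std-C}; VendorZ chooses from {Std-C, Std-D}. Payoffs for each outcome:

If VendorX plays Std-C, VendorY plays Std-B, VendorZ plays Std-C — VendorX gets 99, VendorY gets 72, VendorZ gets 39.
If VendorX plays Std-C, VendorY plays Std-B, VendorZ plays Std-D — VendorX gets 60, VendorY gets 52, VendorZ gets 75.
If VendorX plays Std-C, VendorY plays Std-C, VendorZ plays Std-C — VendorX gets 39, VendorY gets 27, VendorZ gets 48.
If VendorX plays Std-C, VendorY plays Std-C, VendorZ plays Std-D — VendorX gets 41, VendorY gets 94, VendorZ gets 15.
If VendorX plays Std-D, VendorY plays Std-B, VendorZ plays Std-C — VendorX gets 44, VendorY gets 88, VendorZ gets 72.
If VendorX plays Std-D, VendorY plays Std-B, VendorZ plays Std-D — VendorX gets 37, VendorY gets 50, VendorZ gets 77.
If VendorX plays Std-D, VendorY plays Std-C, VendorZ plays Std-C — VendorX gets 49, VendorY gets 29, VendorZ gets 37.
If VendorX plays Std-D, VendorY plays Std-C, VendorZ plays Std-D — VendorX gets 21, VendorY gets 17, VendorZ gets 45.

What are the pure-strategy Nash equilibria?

Check each profile: it is a Nash equilibrium iff no player can strictly gain by switching unilaterally.
(Std-C, Std-B, Std-C): VendorZ can switch to Std-D (39 → 75). Not NE.
(Std-C, Std-B, Std-D): VendorY can switch to Std-C (52 → 94). Not NE.
(Std-C, Std-C, Std-C): VendorX can switch to Std-D (39 → 49). Not NE.
(Std-C, Std-C, Std-D): VendorZ can switch to Std-C (15 → 48). Not NE.
(Std-D, Std-B, Std-C): VendorX can switch to Std-C (44 → 99). Not NE.
(Std-D, Std-B, Std-D): VendorX can switch to Std-C (37 → 60). Not NE.
(Std-D, Std-C, Std-C): VendorY can switch to Std-B (29 → 88). Not NE.
(Std-D, Std-C, Std-D): VendorX can switch to Std-C (21 → 41). Not NE.

There is no pure-strategy Nash equilibrium.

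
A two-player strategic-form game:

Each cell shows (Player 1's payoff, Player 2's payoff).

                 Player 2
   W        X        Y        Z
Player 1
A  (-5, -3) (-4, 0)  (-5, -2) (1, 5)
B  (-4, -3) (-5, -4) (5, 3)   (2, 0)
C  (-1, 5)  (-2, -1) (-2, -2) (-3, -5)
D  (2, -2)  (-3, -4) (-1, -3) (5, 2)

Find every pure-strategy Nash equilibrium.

Pure-strategy Nash equilibria: (B, Y); (D, Z)

(A, W): Player 1 can switch to B (-5 → -4). Not NE.
(A, X): Player 1 can switch to C (-4 → -2). Not NE.
(A, Y): Player 1 can switch to B (-5 → 5). Not NE.
(A, Z): Player 1 can switch to B (1 → 2). Not NE.
(B, W): Player 1 can switch to C (-4 → -1). Not NE.
(B, X): Player 1 can switch to A (-5 → -4). Not NE.
(B, Y): Player 1 gets 5, best alternative -1; Player 2 gets 3, best alternative 0. No profitable deviation — NE.
(B, Z): Player 1 can switch to D (2 → 5). Not NE.
(C, W): Player 1 can switch to D (-1 → 2). Not NE.
(C, X): Player 2 can switch to W (-1 → 5). Not NE.
(C, Y): Player 1 can switch to B (-2 → 5). Not NE.
(D, Z): Player 1 gets 5, best alternative 2; Player 2 gets 2, best alternative -2. No profitable deviation — NE.
(The remaining 4 profiles each have a profitable deviation by the same check.)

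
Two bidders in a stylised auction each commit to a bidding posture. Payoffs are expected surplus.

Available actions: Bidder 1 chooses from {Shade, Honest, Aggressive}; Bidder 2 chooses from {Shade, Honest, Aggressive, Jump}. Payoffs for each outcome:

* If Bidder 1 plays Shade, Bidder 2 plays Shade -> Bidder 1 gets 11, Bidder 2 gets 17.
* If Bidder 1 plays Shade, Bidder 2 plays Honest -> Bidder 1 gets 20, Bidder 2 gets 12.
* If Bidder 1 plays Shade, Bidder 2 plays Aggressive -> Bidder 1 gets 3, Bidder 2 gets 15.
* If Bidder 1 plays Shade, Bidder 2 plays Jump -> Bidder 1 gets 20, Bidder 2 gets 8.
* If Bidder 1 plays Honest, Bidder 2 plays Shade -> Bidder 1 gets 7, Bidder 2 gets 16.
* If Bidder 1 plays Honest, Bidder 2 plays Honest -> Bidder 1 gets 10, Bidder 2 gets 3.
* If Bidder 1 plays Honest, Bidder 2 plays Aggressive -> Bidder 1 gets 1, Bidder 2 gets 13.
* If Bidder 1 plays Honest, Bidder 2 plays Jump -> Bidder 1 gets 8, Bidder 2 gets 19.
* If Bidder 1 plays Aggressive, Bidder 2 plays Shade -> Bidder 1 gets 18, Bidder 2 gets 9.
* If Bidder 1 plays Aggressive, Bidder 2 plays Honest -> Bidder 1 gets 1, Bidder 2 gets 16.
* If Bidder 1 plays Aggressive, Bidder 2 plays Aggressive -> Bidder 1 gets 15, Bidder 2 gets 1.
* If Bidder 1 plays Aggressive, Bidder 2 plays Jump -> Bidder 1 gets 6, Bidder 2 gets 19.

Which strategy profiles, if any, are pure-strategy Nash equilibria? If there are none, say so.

none

Bidder 1 against Shade: payoffs 11, 7, 18 → best response Aggressive.
Bidder 1 against Honest: payoffs 20, 10, 1 → best response Shade.
Bidder 1 against Aggressive: payoffs 3, 1, 15 → best response Aggressive.
Bidder 1 against Jump: payoffs 20, 8, 6 → best response Shade.
Bidder 2 against Shade: payoffs 17, 12, 15, 8 → best response Shade.
Bidder 2 against Honest: payoffs 16, 3, 13, 19 → best response Jump.
Bidder 2 against Aggressive: payoffs 9, 16, 1, 19 → best response Jump.
No profile is a mutual best response for all players.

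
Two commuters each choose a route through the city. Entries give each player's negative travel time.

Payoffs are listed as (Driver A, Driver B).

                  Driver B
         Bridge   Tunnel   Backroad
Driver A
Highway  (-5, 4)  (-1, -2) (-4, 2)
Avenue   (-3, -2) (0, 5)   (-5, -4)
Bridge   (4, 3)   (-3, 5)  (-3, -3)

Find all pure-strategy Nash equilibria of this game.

(Avenue, Tunnel)

Check each profile: it is a Nash equilibrium iff no player can strictly gain by switching unilaterally.
(Highway, Bridge): Driver A can switch to Avenue (-5 → -3). Not NE.
(Highway, Tunnel): Driver A can switch to Avenue (-1 → 0). Not NE.
(Highway, Backroad): Driver A can switch to Bridge (-4 → -3). Not NE.
(Avenue, Bridge): Driver A can switch to Bridge (-3 → 4). Not NE.
(Avenue, Tunnel): Driver A gets 0, best alternative -1; Driver B gets 5, best alternative -2. No profitable deviation — NE.
(Avenue, Backroad): Driver A can switch to Highway (-5 → -4). Not NE.
(Bridge, Bridge): Driver B can switch to Tunnel (3 → 5). Not NE.
(Bridge, Tunnel): Driver A can switch to Highway (-3 → -1). Not NE.
(Bridge, Backroad): Driver B can switch to Bridge (-3 → 3). Not NE.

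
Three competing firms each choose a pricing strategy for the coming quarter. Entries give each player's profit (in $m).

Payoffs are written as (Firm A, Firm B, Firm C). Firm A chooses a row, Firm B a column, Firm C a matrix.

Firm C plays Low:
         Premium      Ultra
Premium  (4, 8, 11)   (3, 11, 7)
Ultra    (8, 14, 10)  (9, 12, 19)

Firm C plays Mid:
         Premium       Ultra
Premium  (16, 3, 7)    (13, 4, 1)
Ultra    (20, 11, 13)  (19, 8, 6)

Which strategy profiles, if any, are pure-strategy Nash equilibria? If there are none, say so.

Firm A against (Premium, Low): payoffs 4, 8 → best response Ultra.
Firm A against (Premium, Mid): payoffs 16, 20 → best response Ultra.
Firm A against (Ultra, Low): payoffs 3, 9 → best response Ultra.
Firm A against (Ultra, Mid): payoffs 13, 19 → best response Ultra.
Firm B against (Premium, Low): payoffs 8, 11 → best response Ultra.
Firm B against (Premium, Mid): payoffs 3, 4 → best response Ultra.
Firm B against (Ultra, Low): payoffs 14, 12 → best response Premium.
Firm B against (Ultra, Mid): payoffs 11, 8 → best response Premium.
Firm C against (Premium, Premium): payoffs 11, 7 → best response Low.
Firm C against (Premium, Ultra): payoffs 7, 1 → best response Low.
Firm C against (Ultra, Premium): payoffs 10, 13 → best response Mid.
Firm C against (Ultra, Ultra): payoffs 19, 6 → best response Low.
Mutual best responses: (Ultra, Premium, Mid).

The unique pure-strategy Nash equilibrium is (Ultra, Premium, Mid).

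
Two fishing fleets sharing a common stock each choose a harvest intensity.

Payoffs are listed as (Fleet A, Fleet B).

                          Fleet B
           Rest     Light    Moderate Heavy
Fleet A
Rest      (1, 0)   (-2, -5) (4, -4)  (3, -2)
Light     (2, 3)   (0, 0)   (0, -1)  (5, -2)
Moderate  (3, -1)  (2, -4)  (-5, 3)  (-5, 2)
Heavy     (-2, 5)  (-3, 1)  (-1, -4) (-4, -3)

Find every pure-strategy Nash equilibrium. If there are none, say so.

none

Fleet A against Rest: payoffs 1, 2, 3, -2 → best response Moderate.
Fleet A against Light: payoffs -2, 0, 2, -3 → best response Moderate.
Fleet A against Moderate: payoffs 4, 0, -5, -1 → best response Rest.
Fleet A against Heavy: payoffs 3, 5, -5, -4 → best response Light.
Fleet B against Rest: payoffs 0, -5, -4, -2 → best response Rest.
Fleet B against Light: payoffs 3, 0, -1, -2 → best response Rest.
Fleet B against Moderate: payoffs -1, -4, 3, 2 → best response Moderate.
Fleet B against Heavy: payoffs 5, 1, -4, -3 → best response Rest.
No profile is a mutual best response for all players.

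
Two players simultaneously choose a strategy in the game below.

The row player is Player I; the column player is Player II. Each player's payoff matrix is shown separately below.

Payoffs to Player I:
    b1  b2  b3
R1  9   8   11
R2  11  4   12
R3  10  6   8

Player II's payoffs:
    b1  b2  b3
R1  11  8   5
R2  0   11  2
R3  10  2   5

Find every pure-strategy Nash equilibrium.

No pure-strategy Nash equilibrium.

Player I against b1: payoffs 9, 11, 10 → best response R2.
Player I against b2: payoffs 8, 4, 6 → best response R1.
Player I against b3: payoffs 11, 12, 8 → best response R2.
Player II against R1: payoffs 11, 8, 5 → best response b1.
Player II against R2: payoffs 0, 11, 2 → best response b2.
Player II against R3: payoffs 10, 2, 5 → best response b1.
No profile is a mutual best response for all players.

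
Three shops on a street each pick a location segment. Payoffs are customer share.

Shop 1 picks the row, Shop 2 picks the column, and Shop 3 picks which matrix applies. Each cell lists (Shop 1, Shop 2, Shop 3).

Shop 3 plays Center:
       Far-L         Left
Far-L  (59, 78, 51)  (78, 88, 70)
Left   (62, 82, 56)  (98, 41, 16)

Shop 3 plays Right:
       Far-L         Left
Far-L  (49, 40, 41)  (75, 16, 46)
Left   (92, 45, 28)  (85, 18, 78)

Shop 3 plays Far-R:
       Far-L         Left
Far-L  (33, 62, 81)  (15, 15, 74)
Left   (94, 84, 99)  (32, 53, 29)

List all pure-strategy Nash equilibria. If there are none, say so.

(Far-L, Far-L, Center): Shop 1 can switch to Left (59 → 62). Not NE.
(Far-L, Far-L, Right): Shop 1 can switch to Left (49 → 92). Not NE.
(Far-L, Far-L, Far-R): Shop 1 can switch to Left (33 → 94). Not NE.
(Far-L, Left, Center): Shop 1 can switch to Left (78 → 98). Not NE.
(Far-L, Left, Right): Shop 1 can switch to Left (75 → 85). Not NE.
(Far-L, Left, Far-R): Shop 1 can switch to Left (15 → 32). Not NE.
(Left, Far-L, Center): Shop 3 can switch to Far-R (56 → 99). Not NE.
(Left, Far-L, Right): Shop 3 can switch to Center (28 → 56). Not NE.
(Left, Far-L, Far-R): Shop 1 gets 94, best alternative 33; Shop 2 gets 84, best alternative 53; Shop 3 gets 99, best alternative 56. No profitable deviation — NE.
(Left, Left, Center): Shop 2 can switch to Far-L (41 → 82). Not NE.
(Left, Left, Right): Shop 2 can switch to Far-L (18 → 45). Not NE.
(Left, Left, Far-R): Shop 2 can switch to Far-L (53 → 84). Not NE.

Pure NE: (Left, Far-L, Far-R)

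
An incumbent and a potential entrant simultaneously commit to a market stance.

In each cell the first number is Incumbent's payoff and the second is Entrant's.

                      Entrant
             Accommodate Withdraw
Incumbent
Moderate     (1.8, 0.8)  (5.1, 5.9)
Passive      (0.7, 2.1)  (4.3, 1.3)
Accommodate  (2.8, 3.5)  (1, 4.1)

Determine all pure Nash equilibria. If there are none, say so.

Pure NE: (Moderate, Withdraw)

Check each profile: it is a Nash equilibrium iff no player can strictly gain by switching unilaterally.
(Moderate, Accommodate): Incumbent can switch to Accommodate (1.8 → 2.8). Not NE.
(Moderate, Withdraw): Incumbent gets 5.1, best alternative 4.3; Entrant gets 5.9, best alternative 0.8. No profitable deviation — NE.
(Passive, Accommodate): Incumbent can switch to Moderate (0.7 → 1.8). Not NE.
(Passive, Withdraw): Incumbent can switch to Moderate (4.3 → 5.1). Not NE.
(Accommodate, Accommodate): Entrant can switch to Withdraw (3.5 → 4.1). Not NE.
(Accommodate, Withdraw): Incumbent can switch to Moderate (1 → 5.1). Not NE.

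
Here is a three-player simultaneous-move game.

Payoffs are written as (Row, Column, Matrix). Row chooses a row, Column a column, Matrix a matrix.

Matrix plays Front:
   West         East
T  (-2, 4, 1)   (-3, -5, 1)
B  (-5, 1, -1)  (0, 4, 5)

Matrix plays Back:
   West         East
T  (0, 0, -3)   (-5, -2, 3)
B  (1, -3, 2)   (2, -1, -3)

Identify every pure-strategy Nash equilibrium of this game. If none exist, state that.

(T, West, Front): Row gets -2, best alternative -5; Column gets 4, best alternative -5; Matrix gets 1, best alternative -3. No profitable deviation — NE.
(T, West, Back): Row can switch to B (0 → 1). Not NE.
(T, East, Front): Row can switch to B (-3 → 0). Not NE.
(T, East, Back): Row can switch to B (-5 → 2). Not NE.
(B, West, Front): Row can switch to T (-5 → -2). Not NE.
(B, West, Back): Column can switch to East (-3 → -1). Not NE.
(B, East, Front): Row gets 0, best alternative -3; Column gets 4, best alternative 1; Matrix gets 5, best alternative -3. No profitable deviation — NE.
(B, East, Back): Matrix can switch to Front (-3 → 5). Not NE.

(T, West, Front); (B, East, Front)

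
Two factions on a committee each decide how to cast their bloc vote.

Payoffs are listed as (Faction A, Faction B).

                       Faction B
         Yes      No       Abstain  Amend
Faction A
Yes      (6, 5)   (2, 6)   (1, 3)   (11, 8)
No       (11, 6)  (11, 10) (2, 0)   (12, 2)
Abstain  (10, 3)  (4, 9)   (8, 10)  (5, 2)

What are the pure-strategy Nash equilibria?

Faction A against Yes: payoffs 6, 11, 10 → best response No.
Faction A against No: payoffs 2, 11, 4 → best response No.
Faction A against Abstain: payoffs 1, 2, 8 → best response Abstain.
Faction A against Amend: payoffs 11, 12, 5 → best response No.
Faction B against Yes: payoffs 5, 6, 3, 8 → best response Amend.
Faction B against No: payoffs 6, 10, 0, 2 → best response No.
Faction B against Abstain: payoffs 3, 9, 10, 2 → best response Abstain.
Mutual best responses: (No, No); (Abstain, Abstain).

Pure-strategy Nash equilibria: (No, No) and (Abstain, Abstain)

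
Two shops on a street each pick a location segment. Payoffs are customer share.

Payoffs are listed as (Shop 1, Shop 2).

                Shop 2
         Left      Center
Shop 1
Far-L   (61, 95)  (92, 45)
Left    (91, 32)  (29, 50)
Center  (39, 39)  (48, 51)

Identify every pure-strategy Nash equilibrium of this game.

No pure-strategy Nash equilibrium.

(Far-L, Left): Shop 1 can switch to Left (61 → 91). Not NE.
(Far-L, Center): Shop 2 can switch to Left (45 → 95). Not NE.
(Left, Left): Shop 2 can switch to Center (32 → 50). Not NE.
(Left, Center): Shop 1 can switch to Far-L (29 → 92). Not NE.
(Center, Left): Shop 1 can switch to Far-L (39 → 61). Not NE.
(Center, Center): Shop 1 can switch to Far-L (48 → 92). Not NE.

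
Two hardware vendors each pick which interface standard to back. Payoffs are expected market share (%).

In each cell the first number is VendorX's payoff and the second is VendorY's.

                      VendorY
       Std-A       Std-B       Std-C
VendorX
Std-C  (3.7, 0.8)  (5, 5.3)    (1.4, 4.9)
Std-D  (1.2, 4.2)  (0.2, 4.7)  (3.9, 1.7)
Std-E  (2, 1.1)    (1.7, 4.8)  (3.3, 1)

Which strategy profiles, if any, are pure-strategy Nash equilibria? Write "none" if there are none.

Pure NE: (Std-C, Std-B)

(Std-C, Std-A): VendorY can switch to Std-B (0.8 → 5.3). Not NE.
(Std-C, Std-B): VendorX gets 5, best alternative 1.7; VendorY gets 5.3, best alternative 4.9. No profitable deviation — NE.
(Std-C, Std-C): VendorX can switch to Std-D (1.4 → 3.9). Not NE.
(Std-D, Std-A): VendorX can switch to Std-C (1.2 → 3.7). Not NE.
(Std-D, Std-B): VendorX can switch to Std-C (0.2 → 5). Not NE.
(Std-D, Std-C): VendorY can switch to Std-A (1.7 → 4.2). Not NE.
(Std-E, Std-A): VendorX can switch to Std-C (2 → 3.7). Not NE.
(Std-E, Std-B): VendorX can switch to Std-C (1.7 → 5). Not NE.
(Std-E, Std-C): VendorX can switch to Std-D (3.3 → 3.9). Not NE.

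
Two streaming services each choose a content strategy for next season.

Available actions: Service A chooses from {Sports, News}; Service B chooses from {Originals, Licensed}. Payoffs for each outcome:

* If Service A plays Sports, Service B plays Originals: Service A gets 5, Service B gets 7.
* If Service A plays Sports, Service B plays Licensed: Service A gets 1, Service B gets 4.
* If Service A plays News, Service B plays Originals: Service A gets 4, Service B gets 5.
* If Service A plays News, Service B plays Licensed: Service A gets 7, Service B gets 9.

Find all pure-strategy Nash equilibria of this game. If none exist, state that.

Pure-strategy Nash equilibria: (Sports, Originals) and (News, Licensed)

(Sports, Originals): Service A gets 5, best alternative 4; Service B gets 7, best alternative 4. No profitable deviation — NE.
(Sports, Licensed): Service A can switch to News (1 → 7). Not NE.
(News, Originals): Service A can switch to Sports (4 → 5). Not NE.
(News, Licensed): Service A gets 7, best alternative 1; Service B gets 9, best alternative 5. No profitable deviation — NE.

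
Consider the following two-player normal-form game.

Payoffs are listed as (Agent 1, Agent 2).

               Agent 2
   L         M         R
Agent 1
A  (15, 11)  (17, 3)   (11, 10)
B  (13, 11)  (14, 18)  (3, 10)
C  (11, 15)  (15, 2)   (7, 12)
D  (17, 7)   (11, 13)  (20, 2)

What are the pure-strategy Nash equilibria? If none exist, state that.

Mark each player's best response to every combination of opponents' strategies; a profile where every player is best-responding is a pure Nash equilibrium.
Agent 1 against L: payoffs 15, 13, 11, 17 → best response D.
Agent 1 against M: payoffs 17, 14, 15, 11 → best response A.
Agent 1 against R: payoffs 11, 3, 7, 20 → best response D.
Agent 2 against A: payoffs 11, 3, 10 → best response L.
Agent 2 against B: payoffs 11, 18, 10 → best response M.
Agent 2 against C: payoffs 15, 2, 12 → best response L.
Agent 2 against D: payoffs 7, 13, 2 → best response M.
No profile is a mutual best response for all players.

There is no pure-strategy Nash equilibrium.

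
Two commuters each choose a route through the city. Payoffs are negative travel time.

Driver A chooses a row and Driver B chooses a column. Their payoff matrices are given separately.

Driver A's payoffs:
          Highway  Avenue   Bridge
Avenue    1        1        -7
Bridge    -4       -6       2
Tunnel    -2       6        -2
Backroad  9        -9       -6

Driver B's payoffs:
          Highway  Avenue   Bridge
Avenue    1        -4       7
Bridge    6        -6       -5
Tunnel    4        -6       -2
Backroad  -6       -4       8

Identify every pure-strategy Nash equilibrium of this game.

Driver A against Highway: payoffs 1, -4, -2, 9 → best response Backroad.
Driver A against Avenue: payoffs 1, -6, 6, -9 → best response Tunnel.
Driver A against Bridge: payoffs -7, 2, -2, -6 → best response Bridge.
Driver B against Avenue: payoffs 1, -4, 7 → best response Bridge.
Driver B against Bridge: payoffs 6, -6, -5 → best response Highway.
Driver B against Tunnel: payoffs 4, -6, -2 → best response Highway.
Driver B against Backroad: payoffs -6, -4, 8 → best response Bridge.
No profile is a mutual best response for all players.

There is no pure-strategy Nash equilibrium.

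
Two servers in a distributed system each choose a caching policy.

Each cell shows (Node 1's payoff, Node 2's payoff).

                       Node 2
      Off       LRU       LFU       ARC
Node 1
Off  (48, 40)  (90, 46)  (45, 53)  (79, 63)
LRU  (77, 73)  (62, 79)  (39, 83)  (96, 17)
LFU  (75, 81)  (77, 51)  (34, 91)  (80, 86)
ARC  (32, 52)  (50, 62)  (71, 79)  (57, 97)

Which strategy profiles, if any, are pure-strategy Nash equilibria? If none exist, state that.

There is no pure-strategy Nash equilibrium.

Node 1 against Off: payoffs 48, 77, 75, 32 → best response LRU.
Node 1 against LRU: payoffs 90, 62, 77, 50 → best response Off.
Node 1 against LFU: payoffs 45, 39, 34, 71 → best response ARC.
Node 1 against ARC: payoffs 79, 96, 80, 57 → best response LRU.
Node 2 against Off: payoffs 40, 46, 53, 63 → best response ARC.
Node 2 against LRU: payoffs 73, 79, 83, 17 → best response LFU.
Node 2 against LFU: payoffs 81, 51, 91, 86 → best response LFU.
Node 2 against ARC: payoffs 52, 62, 79, 97 → best response ARC.
No profile is a mutual best response for all players.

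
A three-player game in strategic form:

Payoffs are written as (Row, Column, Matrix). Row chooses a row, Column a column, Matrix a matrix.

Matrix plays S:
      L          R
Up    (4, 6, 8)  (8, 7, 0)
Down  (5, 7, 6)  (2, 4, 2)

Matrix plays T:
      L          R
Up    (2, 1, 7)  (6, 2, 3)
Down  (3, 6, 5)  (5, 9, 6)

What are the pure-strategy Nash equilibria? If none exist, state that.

Row against (L, S): payoffs 4, 5 → best response Down.
Row against (L, T): payoffs 2, 3 → best response Down.
Row against (R, S): payoffs 8, 2 → best response Up.
Row against (R, T): payoffs 6, 5 → best response Up.
Column against (Up, S): payoffs 6, 7 → best response R.
Column against (Up, T): payoffs 1, 2 → best response R.
Column against (Down, S): payoffs 7, 4 → best response L.
Column against (Down, T): payoffs 6, 9 → best response R.
Matrix against (Up, L): payoffs 8, 7 → best response S.
Matrix against (Up, R): payoffs 0, 3 → best response T.
Matrix against (Down, L): payoffs 6, 5 → best response S.
Matrix against (Down, R): payoffs 2, 6 → best response T.
Mutual best responses: (Up, R, T); (Down, L, S).

The pure Nash equilibria are (Up, R, T); (Down, L, S).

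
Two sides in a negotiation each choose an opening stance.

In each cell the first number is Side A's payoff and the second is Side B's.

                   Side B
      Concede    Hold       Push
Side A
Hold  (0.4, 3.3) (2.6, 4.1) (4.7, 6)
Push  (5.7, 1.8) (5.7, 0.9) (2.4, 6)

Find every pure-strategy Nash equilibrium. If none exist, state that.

Check each profile: it is a Nash equilibrium iff no player can strictly gain by switching unilaterally.
(Hold, Concede): Side A can switch to Push (0.4 → 5.7). Not NE.
(Hold, Hold): Side A can switch to Push (2.6 → 5.7). Not NE.
(Hold, Push): Side A gets 4.7, best alternative 2.4; Side B gets 6, best alternative 4.1. No profitable deviation — NE.
(Push, Concede): Side B can switch to Push (1.8 → 6). Not NE.
(Push, Hold): Side B can switch to Concede (0.9 → 1.8). Not NE.
(Push, Push): Side A can switch to Hold (2.4 → 4.7). Not NE.

The unique pure-strategy Nash equilibrium is (Hold, Push).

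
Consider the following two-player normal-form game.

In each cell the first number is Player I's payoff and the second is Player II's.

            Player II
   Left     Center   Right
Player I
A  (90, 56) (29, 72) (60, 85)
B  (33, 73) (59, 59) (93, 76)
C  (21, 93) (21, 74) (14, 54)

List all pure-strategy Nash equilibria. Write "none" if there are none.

For each strategy profile, look for a profitable unilateral deviation.
(A, Left): Player II can switch to Center (56 → 72). Not NE.
(A, Center): Player I can switch to B (29 → 59). Not NE.
(A, Right): Player I can switch to B (60 → 93). Not NE.
(B, Left): Player I can switch to A (33 → 90). Not NE.
(B, Center): Player II can switch to Left (59 → 73). Not NE.
(B, Right): Player I gets 93, best alternative 60; Player II gets 76, best alternative 73. No profitable deviation — NE.
(C, Left): Player I can switch to A (21 → 90). Not NE.
(C, Center): Player I can switch to A (21 → 29). Not NE.
(C, Right): Player I can switch to A (14 → 60). Not NE.

(B, Right)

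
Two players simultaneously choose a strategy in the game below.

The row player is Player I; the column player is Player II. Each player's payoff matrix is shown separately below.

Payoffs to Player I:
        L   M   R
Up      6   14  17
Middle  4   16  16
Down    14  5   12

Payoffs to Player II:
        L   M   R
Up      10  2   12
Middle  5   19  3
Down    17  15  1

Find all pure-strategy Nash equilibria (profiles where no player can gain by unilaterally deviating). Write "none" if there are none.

(Up, R), (Middle, M), (Down, L)

Player I against L: payoffs 6, 4, 14 → best response Down.
Player I against M: payoffs 14, 16, 5 → best response Middle.
Player I against R: payoffs 17, 16, 12 → best response Up.
Player II against Up: payoffs 10, 2, 12 → best response R.
Player II against Middle: payoffs 5, 19, 3 → best response M.
Player II against Down: payoffs 17, 15, 1 → best response L.
Mutual best responses: (Up, R); (Middle, M); (Down, L).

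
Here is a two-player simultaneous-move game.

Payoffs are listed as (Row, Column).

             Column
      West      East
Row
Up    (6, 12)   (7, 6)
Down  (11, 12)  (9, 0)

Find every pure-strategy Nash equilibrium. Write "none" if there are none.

For each strategy profile, look for a profitable unilateral deviation.
(Up, West): Row can switch to Down (6 → 11). Not NE.
(Up, East): Row can switch to Down (7 → 9). Not NE.
(Down, West): Row gets 11, best alternative 6; Column gets 12, best alternative 0. No profitable deviation — NE.
(Down, East): Column can switch to West (0 → 12). Not NE.

Pure NE: (Down, West)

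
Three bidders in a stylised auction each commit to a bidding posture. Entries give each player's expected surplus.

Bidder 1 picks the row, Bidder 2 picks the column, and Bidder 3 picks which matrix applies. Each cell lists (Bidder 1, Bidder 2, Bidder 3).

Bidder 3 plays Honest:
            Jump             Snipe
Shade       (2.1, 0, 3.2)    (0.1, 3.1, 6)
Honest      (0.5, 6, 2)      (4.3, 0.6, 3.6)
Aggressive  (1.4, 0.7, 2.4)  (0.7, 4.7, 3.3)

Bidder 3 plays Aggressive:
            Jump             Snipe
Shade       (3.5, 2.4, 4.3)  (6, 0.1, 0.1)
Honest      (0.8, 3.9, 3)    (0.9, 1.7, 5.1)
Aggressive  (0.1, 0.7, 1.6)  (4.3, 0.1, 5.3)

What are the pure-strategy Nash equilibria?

Bidder 1 against (Jump, Honest): payoffs 2.1, 0.5, 1.4 → best response Shade.
Bidder 1 against (Jump, Aggressive): payoffs 3.5, 0.8, 0.1 → best response Shade.
Bidder 1 against (Snipe, Honest): payoffs 0.1, 4.3, 0.7 → best response Honest.
Bidder 1 against (Snipe, Aggressive): payoffs 6, 0.9, 4.3 → best response Shade.
Bidder 2 against (Shade, Honest): payoffs 0, 3.1 → best response Snipe.
Bidder 2 against (Shade, Aggressive): payoffs 2.4, 0.1 → best response Jump.
Bidder 2 against (Honest, Honest): payoffs 6, 0.6 → best response Jump.
Bidder 2 against (Honest, Aggressive): payoffs 3.9, 1.7 → best response Jump.
Bidder 2 against (Aggressive, Honest): payoffs 0.7, 4.7 → best response Snipe.
Bidder 2 against (Aggressive, Aggressive): payoffs 0.7, 0.1 → best response Jump.
Bidder 3 against (Shade, Jump): payoffs 3.2, 4.3 → best response Aggressive.
Bidder 3 against (Shade, Snipe): payoffs 6, 0.1 → best response Honest.
Bidder 3 against (Honest, Jump): payoffs 2, 3 → best response Aggressive.
Bidder 3 against (Honest, Snipe): payoffs 3.6, 5.1 → best response Aggressive.
Bidder 3 against (Aggressive, Jump): payoffs 2.4, 1.6 → best response Honest.
Bidder 3 against (Aggressive, Snipe): payoffs 3.3, 5.3 → best response Aggressive.
Mutual best responses: (Shade, Jump, Aggressive).

Pure NE: (Shade, Jump, Aggressive)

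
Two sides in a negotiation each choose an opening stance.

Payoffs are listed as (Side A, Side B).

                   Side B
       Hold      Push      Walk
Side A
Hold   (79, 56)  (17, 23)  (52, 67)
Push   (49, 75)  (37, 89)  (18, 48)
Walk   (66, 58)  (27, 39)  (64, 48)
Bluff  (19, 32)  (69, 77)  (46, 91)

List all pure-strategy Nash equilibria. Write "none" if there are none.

No pure-strategy Nash equilibrium.

Check each profile: it is a Nash equilibrium iff no player can strictly gain by switching unilaterally.
(Hold, Hold): Side B can switch to Walk (56 → 67). Not NE.
(Hold, Push): Side A can switch to Push (17 → 37). Not NE.
(Hold, Walk): Side A can switch to Walk (52 → 64). Not NE.
(Push, Hold): Side A can switch to Hold (49 → 79). Not NE.
(Push, Push): Side A can switch to Bluff (37 → 69). Not NE.
(Push, Walk): Side A can switch to Hold (18 → 52). Not NE.
(Walk, Hold): Side A can switch to Hold (66 → 79). Not NE.
(Walk, Push): Side A can switch to Push (27 → 37). Not NE.
(Walk, Walk): Side B can switch to Hold (48 → 58). Not NE.
(Bluff, Hold): Side A can switch to Hold (19 → 79). Not NE.
(The remaining 2 profiles each have a profitable deviation by the same check.)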